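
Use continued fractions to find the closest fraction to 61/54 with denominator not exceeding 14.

Expand x = 61/54 as a continued fraction with the Euclidean algorithm:
  61 = 1*54 + 7, so a_0 = 1.
  54 = 7*7 + 5, so a_1 = 7.
  7 = 1*5 + 2, so a_2 = 1.
  5 = 2*2 + 1, so a_3 = 2.
  2 = 2*1 + 0, so a_4 = 2.
so x = [1; 7, 1, 2, 2].
Convergents (p_i = a_i*p_{i-1} + p_{i-2}, q_i = a_i*q_{i-1} + q_{i-2} with p_{-2}=0, p_{-1}=1, q_{-2}=1, q_{-1}=0), until the denominator exceeds 14:
  i=0: a_0=1, p_0 = 1*1 + 0 = 1, q_0 = 1*0 + 1 = 1.
  i=1: a_1=7, p_1 = 7*1 + 1 = 8, q_1 = 7*1 + 0 = 7.
  i=2: a_2=1, p_2 = 1*8 + 1 = 9, q_2 = 1*7 + 1 = 8.
  i=3: a_3=2, p_3 = 2*9 + 8 = 26, q_3 = 2*8 + 7 = 23.
q_3 = 23 > 14, so the last convergent with denominator <= 14 is p_2/q_2 = 9/8.
The closest fraction with denominator <= 14 is either p_2/q_2 or the intermediate fraction (k*p_2 + p_1)/(k*q_2 + q_1) with the largest k >= 1 whose denominator stays <= 14; these approach x as k grows, and every other convergent or intermediate fraction in range is farther away.
Largest k: floor((14 - q_1)/q_2) = floor((14 - 7)/8) = 0.
Since k = 0, no intermediate fraction beyond p_2/q_2 has denominator <= 14, so the convergent 9/8 is the closest (its error is |61*8 - 9*54|/(54*8) = 2/432).

9/8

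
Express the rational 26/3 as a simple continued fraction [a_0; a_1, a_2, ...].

[8; 1, 2]

Run the Euclidean algorithm on 26 and 3; the successive quotients are the partial quotients a_0, a_1, ... (each step inverts the fractional part left over by the previous one):
  26 = 8*3 + 2, so a_0 = 8.
  3 = 1*2 + 1, so a_1 = 1.
  2 = 2*1 + 0, so a_2 = 2.
The remainder reaches 0 after 3 divisions, so the expansion has 3 partial quotients, read off in order.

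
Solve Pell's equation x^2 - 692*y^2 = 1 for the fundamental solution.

First expand sqrt(692) as a continued fraction. With x_i = (sqrt(692) + m_i)/d_i and (m_0, d_0) = (0, 1): a_0 = floor(sqrt(692)) = 26, since 26^2 = 676 <= 692 < 729 = 27^2.
Iterate m_{i+1} = d_i*a_i - m_i, d_{i+1} = (692 - m_{i+1}^2)/d_i, a_{i+1} = floor((a_0 + m_{i+1})/d_{i+1}):
  m_1 = 1*26 - 0 = 26, d_1 = (692 - 26^2)/1 = 16/1 = 16, a_1 = floor((26 + 26)/16) = 3.
  m_2 = 16*3 - 26 = 22, d_2 = (692 - 22^2)/16 = 208/16 = 13, a_2 = floor((26 + 22)/13) = 3.
  m_3 = 13*3 - 22 = 17, d_3 = (692 - 17^2)/13 = 403/13 = 31, a_3 = floor((26 + 17)/31) = 1.
  m_4 = 31*1 - 17 = 14, d_4 = (692 - 14^2)/31 = 496/31 = 16, a_4 = floor((26 + 14)/16) = 2.
  m_5 = 16*2 - 14 = 18, d_5 = (692 - 18^2)/16 = 368/16 = 23, a_5 = floor((26 + 18)/23) = 1.
  m_6 = 23*1 - 18 = 5, d_6 = (692 - 5^2)/23 = 667/23 = 29, a_6 = floor((26 + 5)/29) = 1.
  m_7 = 29*1 - 5 = 24, d_7 = (692 - 24^2)/29 = 116/29 = 4, a_7 = floor((26 + 24)/4) = 12.
  m_8 = 4*12 - 24 = 24, d_8 = (692 - 24^2)/4 = 116/4 = 29, a_8 = floor((26 + 24)/29) = 1.
  m_9 = 29*1 - 24 = 5, d_9 = (692 - 5^2)/29 = 667/29 = 23, a_9 = floor((26 + 5)/23) = 1.
  m_10 = 23*1 - 5 = 18, d_10 = (692 - 18^2)/23 = 368/23 = 16, a_10 = floor((26 + 18)/16) = 2.
  m_11 = 16*2 - 18 = 14, d_11 = (692 - 14^2)/16 = 496/16 = 31, a_11 = floor((26 + 14)/31) = 1.
  m_12 = 31*1 - 14 = 17, d_12 = (692 - 17^2)/31 = 403/31 = 13, a_12 = floor((26 + 17)/13) = 3.
  m_13 = 13*3 - 17 = 22, d_13 = (692 - 22^2)/13 = 208/13 = 16, a_13 = floor((26 + 22)/16) = 3.
  m_14 = 16*3 - 22 = 26, d_14 = (692 - 26^2)/16 = 16/16 = 1, a_14 = floor((26 + 26)/1) = 52.
  m_15 = 1*52 - 26 = 26, d_15 = (692 - 26^2)/1 = 16/1 = 16: (m_15, d_15) = (m_1, d_1) = (26, 16), so from here the quotients repeat a_1, ..., a_14; the period length is 14.
So sqrt(692) = [26; (3, 3, 1, 2, 1, 1, 12, 1, 1, 2, 1, 3, 3, 52)] with period length k = 14.
k is even, so the fundamental solution of x^2 - 692y^2 = 1 is (p_{k-1}, q_{k-1}) = (p_13, q_13); compute convergents through index 13.
Convergents (p_i = a_i*p_{i-1} + p_{i-2}, q_i = a_i*q_{i-1} + q_{i-2} with p_{-2}=0, p_{-1}=1, q_{-2}=1, q_{-1}=0):
  i=0: a_0=26, p_0 = 26*1 + 0 = 26, q_0 = 26*0 + 1 = 1.
  i=1: a_1=3, p_1 = 3*26 + 1 = 79, q_1 = 3*1 + 0 = 3.
  i=2: a_2=3, p_2 = 3*79 + 26 = 263, q_2 = 3*3 + 1 = 10.
  i=3: a_3=1, p_3 = 1*263 + 79 = 342, q_3 = 1*10 + 3 = 13.
  i=4: a_4=2, p_4 = 2*342 + 263 = 947, q_4 = 2*13 + 10 = 36.
  i=5: a_5=1, p_5 = 1*947 + 342 = 1289, q_5 = 1*36 + 13 = 49.
  i=6: a_6=1, p_6 = 1*1289 + 947 = 2236, q_6 = 1*49 + 36 = 85.
  i=7: a_7=12, p_7 = 12*2236 + 1289 = 28121, q_7 = 12*85 + 49 = 1069.
  i=8: a_8=1, p_8 = 1*28121 + 2236 = 30357, q_8 = 1*1069 + 85 = 1154.
  i=9: a_9=1, p_9 = 1*30357 + 28121 = 58478, q_9 = 1*1154 + 1069 = 2223.
  i=10: a_10=2, p_10 = 2*58478 + 30357 = 147313, q_10 = 2*2223 + 1154 = 5600.
  i=11: a_11=1, p_11 = 1*147313 + 58478 = 205791, q_11 = 1*5600 + 2223 = 7823.
  i=12: a_12=3, p_12 = 3*205791 + 147313 = 764686, q_12 = 3*7823 + 5600 = 29069.
  i=13: a_13=3, p_13 = 3*764686 + 205791 = 2499849, q_13 = 3*29069 + 7823 = 95030.
Check: 2499849^2 - 692*95030^2 = 6249245022801 - 6249245022800 = 1, so (x, y) = (2499849, 95030) solves the equation, and by the theorem it is the least positive solution.

(x, y) = (2499849, 95030)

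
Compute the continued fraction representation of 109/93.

[1; 5, 1, 4, 3]

Run the Euclidean algorithm on 109 and 93; the successive quotients are the partial quotients a_0, a_1, ... (each step inverts the fractional part left over by the previous one):
  109 = 1*93 + 16, so a_0 = 1.
  93 = 5*16 + 13, so a_1 = 5.
  16 = 1*13 + 3, so a_2 = 1.
  13 = 4*3 + 1, so a_3 = 4.
  3 = 3*1 + 0, so a_4 = 3.
The remainder reaches 0 after 5 divisions, so the expansion has 5 partial quotients, read off in order.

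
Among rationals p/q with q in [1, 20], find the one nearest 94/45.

Expand x = 94/45 as a continued fraction with the Euclidean algorithm:
  94 = 2*45 + 4, so a_0 = 2.
  45 = 11*4 + 1, so a_1 = 11.
  4 = 4*1 + 0, so a_2 = 4.
so x = [2; 11, 4].
Convergents (p_i = a_i*p_{i-1} + p_{i-2}, q_i = a_i*q_{i-1} + q_{i-2} with p_{-2}=0, p_{-1}=1, q_{-2}=1, q_{-1}=0), until the denominator exceeds 20:
  i=0: a_0=2, p_0 = 2*1 + 0 = 2, q_0 = 2*0 + 1 = 1.
  i=1: a_1=11, p_1 = 11*2 + 1 = 23, q_1 = 11*1 + 0 = 11.
  i=2: a_2=4, p_2 = 4*23 + 2 = 94, q_2 = 4*11 + 1 = 45.
q_2 = 45 > 20, so the last convergent with denominator <= 20 is p_1/q_1 = 23/11.
The closest fraction with denominator <= 20 is either p_1/q_1 or the intermediate fraction (k*p_1 + p_0)/(k*q_1 + q_0) with the largest k >= 1 whose denominator stays <= 20; these approach x as k grows, and every other convergent or intermediate fraction in range is farther away.
Largest k: floor((20 - q_0)/q_1) = floor((20 - 1)/11) = 1.
That gives (1*23 + 2)/(1*11 + 1) = 25/12.
Compare the errors: |x - 23/11| = |94*11 - 23*45|/(45*11) = 1/495, and |x - 25/12| = |94*12 - 25*45|/(45*12) = 3/540.
Cross-multiplying, 1*540 = 540 < 1485 = 3*495, so 1/495 is smaller: the convergent 23/11 is closer to x than 25/12.

23/11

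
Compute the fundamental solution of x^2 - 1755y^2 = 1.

(x, y) = (10934, 261)

First expand sqrt(1755) as a continued fraction. With x_i = (sqrt(1755) + m_i)/d_i and (m_0, d_0) = (0, 1): a_0 = floor(sqrt(1755)) = 41, since 41^2 = 1681 <= 1755 < 1764 = 42^2.
Iterate m_{i+1} = d_i*a_i - m_i, d_{i+1} = (1755 - m_{i+1}^2)/d_i, a_{i+1} = floor((a_0 + m_{i+1})/d_{i+1}):
  m_1 = 1*41 - 0 = 41, d_1 = (1755 - 41^2)/1 = 74/1 = 74, a_1 = floor((41 + 41)/74) = 1.
  m_2 = 74*1 - 41 = 33, d_2 = (1755 - 33^2)/74 = 666/74 = 9, a_2 = floor((41 + 33)/9) = 8.
  m_3 = 9*8 - 33 = 39, d_3 = (1755 - 39^2)/9 = 234/9 = 26, a_3 = floor((41 + 39)/26) = 3.
  m_4 = 26*3 - 39 = 39, d_4 = (1755 - 39^2)/26 = 234/26 = 9, a_4 = floor((41 + 39)/9) = 8.
  m_5 = 9*8 - 39 = 33, d_5 = (1755 - 33^2)/9 = 666/9 = 74, a_5 = floor((41 + 33)/74) = 1.
  m_6 = 74*1 - 33 = 41, d_6 = (1755 - 41^2)/74 = 74/74 = 1, a_6 = floor((41 + 41)/1) = 82.
  m_7 = 1*82 - 41 = 41, d_7 = (1755 - 41^2)/1 = 74/1 = 74: (m_7, d_7) = (m_1, d_1) = (41, 74), so from here the quotients repeat a_1, ..., a_6; the period length is 6.
So sqrt(1755) = [41; (1, 8, 3, 8, 1, 82)] with period length k = 6.
k is even, so the fundamental solution of x^2 - 1755y^2 = 1 is (p_{k-1}, q_{k-1}) = (p_5, q_5); compute convergents through index 5.
Convergents (p_i = a_i*p_{i-1} + p_{i-2}, q_i = a_i*q_{i-1} + q_{i-2} with p_{-2}=0, p_{-1}=1, q_{-2}=1, q_{-1}=0):
  i=0: a_0=41, p_0 = 41*1 + 0 = 41, q_0 = 41*0 + 1 = 1.
  i=1: a_1=1, p_1 = 1*41 + 1 = 42, q_1 = 1*1 + 0 = 1.
  i=2: a_2=8, p_2 = 8*42 + 41 = 377, q_2 = 8*1 + 1 = 9.
  i=3: a_3=3, p_3 = 3*377 + 42 = 1173, q_3 = 3*9 + 1 = 28.
  i=4: a_4=8, p_4 = 8*1173 + 377 = 9761, q_4 = 8*28 + 9 = 233.
  i=5: a_5=1, p_5 = 1*9761 + 1173 = 10934, q_5 = 1*233 + 28 = 261.
Check: 10934^2 - 1755*261^2 = 119552356 - 119552355 = 1, so (x, y) = (10934, 261) solves the equation, and by the theorem it is the least positive solution.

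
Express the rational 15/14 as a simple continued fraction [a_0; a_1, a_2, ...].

Run the Euclidean algorithm on 15 and 14; the successive quotients are the partial quotients a_0, a_1, ... (each step inverts the fractional part left over by the previous one):
  15 = 1*14 + 1, so a_0 = 1.
  14 = 14*1 + 0, so a_1 = 14.
The remainder reaches 0 after 2 divisions, so the expansion has 2 partial quotients, read off in order.

[1; 14]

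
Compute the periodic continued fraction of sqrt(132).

Write x_i = (sqrt(132) + m_i)/d_i with (m_0, d_0) = (0, 1). a_0 = floor(sqrt(132)) = 11, since 11^2 = 121 <= 132 < 144 = 12^2.
Iterate m_{i+1} = d_i*a_i - m_i, d_{i+1} = (132 - m_{i+1}^2)/d_i, a_{i+1} = floor((a_0 + m_{i+1})/d_{i+1}):
  m_1 = 1*11 - 0 = 11, d_1 = (132 - 11^2)/1 = 11/1 = 11, a_1 = floor((11 + 11)/11) = 2.
  m_2 = 11*2 - 11 = 11, d_2 = (132 - 11^2)/11 = 11/11 = 1, a_2 = floor((11 + 11)/1) = 22.
  m_3 = 1*22 - 11 = 11, d_3 = (132 - 11^2)/1 = 11/1 = 11: (m_3, d_3) = (m_1, d_1) = (11, 11), so from here the quotients repeat a_1, a_2; the period length is 2.
Hence the expansion of sqrt(132) is a_0 = 11 followed by the repeating block 2, 22 (period 2).

[11; (2, 22)]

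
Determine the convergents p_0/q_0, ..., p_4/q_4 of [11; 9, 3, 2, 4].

Using the convergent recurrence p_i = a_i*p_{i-1} + p_{i-2}, q_i = a_i*q_{i-1} + q_{i-2} with p_{-2}=0, p_{-1}=1, q_{-2}=1, q_{-1}=0:
  i=0: a_0=11, p_0 = 11*1 + 0 = 11, q_0 = 11*0 + 1 = 1.
  i=1: a_1=9, p_1 = 9*11 + 1 = 100, q_1 = 9*1 + 0 = 9.
  i=2: a_2=3, p_2 = 3*100 + 11 = 311, q_2 = 3*9 + 1 = 28.
  i=3: a_3=2, p_3 = 2*311 + 100 = 722, q_3 = 2*28 + 9 = 65.
  i=4: a_4=4, p_4 = 4*722 + 311 = 3199, q_4 = 4*65 + 28 = 288.

11/1, 100/9, 311/28, 722/65, 3199/288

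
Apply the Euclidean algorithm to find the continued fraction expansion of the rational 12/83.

Run the Euclidean algorithm on 12 and 83; the successive quotients are the partial quotients a_0, a_1, ... (each step inverts the fractional part left over by the previous one):
  12 = 0*83 + 12, so a_0 = 0.
  83 = 6*12 + 11, so a_1 = 6.
  12 = 1*11 + 1, so a_2 = 1.
  11 = 11*1 + 0, so a_3 = 11.
The remainder reaches 0 after 4 divisions, so the expansion has 4 partial quotients, read off in order.

[0; 6, 1, 11]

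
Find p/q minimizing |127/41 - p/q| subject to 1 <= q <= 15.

Expand x = 127/41 as a continued fraction with the Euclidean algorithm:
  127 = 3*41 + 4, so a_0 = 3.
  41 = 10*4 + 1, so a_1 = 10.
  4 = 4*1 + 0, so a_2 = 4.
so x = [3; 10, 4].
Convergents (p_i = a_i*p_{i-1} + p_{i-2}, q_i = a_i*q_{i-1} + q_{i-2} with p_{-2}=0, p_{-1}=1, q_{-2}=1, q_{-1}=0), until the denominator exceeds 15:
  i=0: a_0=3, p_0 = 3*1 + 0 = 3, q_0 = 3*0 + 1 = 1.
  i=1: a_1=10, p_1 = 10*3 + 1 = 31, q_1 = 10*1 + 0 = 10.
  i=2: a_2=4, p_2 = 4*31 + 3 = 127, q_2 = 4*10 + 1 = 41.
q_2 = 41 > 15, so the last convergent with denominator <= 15 is p_1/q_1 = 31/10.
The closest fraction with denominator <= 15 is either p_1/q_1 or the intermediate fraction (k*p_1 + p_0)/(k*q_1 + q_0) with the largest k >= 1 whose denominator stays <= 15; these approach x as k grows, and every other convergent or intermediate fraction in range is farther away.
Largest k: floor((15 - q_0)/q_1) = floor((15 - 1)/10) = 1.
That gives (1*31 + 3)/(1*10 + 1) = 34/11.
Compare the errors: |x - 31/10| = |127*10 - 31*41|/(41*10) = 1/410, and |x - 34/11| = |127*11 - 34*41|/(41*11) = 3/451.
Cross-multiplying, 1*451 = 451 < 1230 = 3*410, so 1/410 is smaller: the convergent 31/10 is closer to x than 34/11.

31/10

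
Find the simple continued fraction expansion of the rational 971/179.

[5; 2, 2, 1, 4, 2, 2]

Run the Euclidean algorithm on 971 and 179; the successive quotients are the partial quotients a_0, a_1, ... (each step inverts the fractional part left over by the previous one):
  971 = 5*179 + 76, so a_0 = 5.
  179 = 2*76 + 27, so a_1 = 2.
  76 = 2*27 + 22, so a_2 = 2.
  27 = 1*22 + 5, so a_3 = 1.
  22 = 4*5 + 2, so a_4 = 4.
  5 = 2*2 + 1, so a_5 = 2.
  2 = 2*1 + 0, so a_6 = 2.
The remainder reaches 0 after 7 divisions, so the expansion has 7 partial quotients, read off in order.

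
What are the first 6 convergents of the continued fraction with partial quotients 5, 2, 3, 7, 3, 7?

5/1, 11/2, 38/7, 277/51, 869/160, 6360/1171

Using the convergent recurrence p_i = a_i*p_{i-1} + p_{i-2}, q_i = a_i*q_{i-1} + q_{i-2} with p_{-2}=0, p_{-1}=1, q_{-2}=1, q_{-1}=0:
  i=0: a_0=5, p_0 = 5*1 + 0 = 5, q_0 = 5*0 + 1 = 1.
  i=1: a_1=2, p_1 = 2*5 + 1 = 11, q_1 = 2*1 + 0 = 2.
  i=2: a_2=3, p_2 = 3*11 + 5 = 38, q_2 = 3*2 + 1 = 7.
  i=3: a_3=7, p_3 = 7*38 + 11 = 277, q_3 = 7*7 + 2 = 51.
  i=4: a_4=3, p_4 = 3*277 + 38 = 869, q_4 = 3*51 + 7 = 160.
  i=5: a_5=7, p_5 = 7*869 + 277 = 6360, q_5 = 7*160 + 51 = 1171.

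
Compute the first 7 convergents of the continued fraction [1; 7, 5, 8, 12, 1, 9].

Using the convergent recurrence p_i = a_i*p_{i-1} + p_{i-2}, q_i = a_i*q_{i-1} + q_{i-2} with p_{-2}=0, p_{-1}=1, q_{-2}=1, q_{-1}=0:
  i=0: a_0=1, p_0 = 1*1 + 0 = 1, q_0 = 1*0 + 1 = 1.
  i=1: a_1=7, p_1 = 7*1 + 1 = 8, q_1 = 7*1 + 0 = 7.
  i=2: a_2=5, p_2 = 5*8 + 1 = 41, q_2 = 5*7 + 1 = 36.
  i=3: a_3=8, p_3 = 8*41 + 8 = 336, q_3 = 8*36 + 7 = 295.
  i=4: a_4=12, p_4 = 12*336 + 41 = 4073, q_4 = 12*295 + 36 = 3576.
  i=5: a_5=1, p_5 = 1*4073 + 336 = 4409, q_5 = 1*3576 + 295 = 3871.
  i=6: a_6=9, p_6 = 9*4409 + 4073 = 43754, q_6 = 9*3871 + 3576 = 38415.

1/1, 8/7, 41/36, 336/295, 4073/3576, 4409/3871, 43754/38415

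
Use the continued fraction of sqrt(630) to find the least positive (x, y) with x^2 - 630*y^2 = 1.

(x, y) = (251, 10)

First expand sqrt(630) as a continued fraction. With x_i = (sqrt(630) + m_i)/d_i and (m_0, d_0) = (0, 1): a_0 = floor(sqrt(630)) = 25, since 25^2 = 625 <= 630 < 676 = 26^2.
Iterate m_{i+1} = d_i*a_i - m_i, d_{i+1} = (630 - m_{i+1}^2)/d_i, a_{i+1} = floor((a_0 + m_{i+1})/d_{i+1}):
  m_1 = 1*25 - 0 = 25, d_1 = (630 - 25^2)/1 = 5/1 = 5, a_1 = floor((25 + 25)/5) = 10.
  m_2 = 5*10 - 25 = 25, d_2 = (630 - 25^2)/5 = 5/5 = 1, a_2 = floor((25 + 25)/1) = 50.
  m_3 = 1*50 - 25 = 25, d_3 = (630 - 25^2)/1 = 5/1 = 5: (m_3, d_3) = (m_1, d_1) = (25, 5), so from here the quotients repeat a_1, a_2; the period length is 2.
So sqrt(630) = [25; (10, 50)] with period length k = 2.
k is even, so the fundamental solution of x^2 - 630y^2 = 1 is (p_{k-1}, q_{k-1}) = (p_1, q_1); compute convergents through index 1.
Convergents (p_i = a_i*p_{i-1} + p_{i-2}, q_i = a_i*q_{i-1} + q_{i-2} with p_{-2}=0, p_{-1}=1, q_{-2}=1, q_{-1}=0):
  i=0: a_0=25, p_0 = 25*1 + 0 = 25, q_0 = 25*0 + 1 = 1.
  i=1: a_1=10, p_1 = 10*25 + 1 = 251, q_1 = 10*1 + 0 = 10.
Check: 251^2 - 630*10^2 = 63001 - 63000 = 1, so (x, y) = (251, 10) solves the equation, and by the theorem it is the least positive solution.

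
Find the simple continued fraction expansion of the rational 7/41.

Run the Euclidean algorithm on 7 and 41; the successive quotients are the partial quotients a_0, a_1, ... (each step inverts the fractional part left over by the previous one):
  7 = 0*41 + 7, so a_0 = 0.
  41 = 5*7 + 6, so a_1 = 5.
  7 = 1*6 + 1, so a_2 = 1.
  6 = 6*1 + 0, so a_3 = 6.
The remainder reaches 0 after 4 divisions, so the expansion has 4 partial quotients, read off in order.

[0; 5, 1, 6]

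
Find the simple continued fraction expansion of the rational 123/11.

Run the Euclidean algorithm on 123 and 11; the successive quotients are the partial quotients a_0, a_1, ... (each step inverts the fractional part left over by the previous one):
  123 = 11*11 + 2, so a_0 = 11.
  11 = 5*2 + 1, so a_1 = 5.
  2 = 2*1 + 0, so a_2 = 2.
The remainder reaches 0 after 3 divisions, so the expansion has 3 partial quotients, read off in order.

[11; 5, 2]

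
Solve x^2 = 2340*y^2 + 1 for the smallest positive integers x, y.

(x, y) = (33281, 688)

First expand sqrt(2340) as a continued fraction. With x_i = (sqrt(2340) + m_i)/d_i and (m_0, d_0) = (0, 1): a_0 = floor(sqrt(2340)) = 48, since 48^2 = 2304 <= 2340 < 2401 = 49^2.
Iterate m_{i+1} = d_i*a_i - m_i, d_{i+1} = (2340 - m_{i+1}^2)/d_i, a_{i+1} = floor((a_0 + m_{i+1})/d_{i+1}):
  m_1 = 1*48 - 0 = 48, d_1 = (2340 - 48^2)/1 = 36/1 = 36, a_1 = floor((48 + 48)/36) = 2.
  m_2 = 36*2 - 48 = 24, d_2 = (2340 - 24^2)/36 = 1764/36 = 49, a_2 = floor((48 + 24)/49) = 1.
  m_3 = 49*1 - 24 = 25, d_3 = (2340 - 25^2)/49 = 1715/49 = 35, a_3 = floor((48 + 25)/35) = 2.
  m_4 = 35*2 - 25 = 45, d_4 = (2340 - 45^2)/35 = 315/35 = 9, a_4 = floor((48 + 45)/9) = 10.
  m_5 = 9*10 - 45 = 45, d_5 = (2340 - 45^2)/9 = 315/9 = 35, a_5 = floor((48 + 45)/35) = 2.
  m_6 = 35*2 - 45 = 25, d_6 = (2340 - 25^2)/35 = 1715/35 = 49, a_6 = floor((48 + 25)/49) = 1.
  m_7 = 49*1 - 25 = 24, d_7 = (2340 - 24^2)/49 = 1764/49 = 36, a_7 = floor((48 + 24)/36) = 2.
  m_8 = 36*2 - 24 = 48, d_8 = (2340 - 48^2)/36 = 36/36 = 1, a_8 = floor((48 + 48)/1) = 96.
  m_9 = 1*96 - 48 = 48, d_9 = (2340 - 48^2)/1 = 36/1 = 36: (m_9, d_9) = (m_1, d_1) = (48, 36), so from here the quotients repeat a_1, ..., a_8; the period length is 8.
So sqrt(2340) = [48; (2, 1, 2, 10, 2, 1, 2, 96)] with period length k = 8.
k is even, so the fundamental solution of x^2 - 2340y^2 = 1 is (p_{k-1}, q_{k-1}) = (p_7, q_7); compute convergents through index 7.
Convergents (p_i = a_i*p_{i-1} + p_{i-2}, q_i = a_i*q_{i-1} + q_{i-2} with p_{-2}=0, p_{-1}=1, q_{-2}=1, q_{-1}=0):
  i=0: a_0=48, p_0 = 48*1 + 0 = 48, q_0 = 48*0 + 1 = 1.
  i=1: a_1=2, p_1 = 2*48 + 1 = 97, q_1 = 2*1 + 0 = 2.
  i=2: a_2=1, p_2 = 1*97 + 48 = 145, q_2 = 1*2 + 1 = 3.
  i=3: a_3=2, p_3 = 2*145 + 97 = 387, q_3 = 2*3 + 2 = 8.
  i=4: a_4=10, p_4 = 10*387 + 145 = 4015, q_4 = 10*8 + 3 = 83.
  i=5: a_5=2, p_5 = 2*4015 + 387 = 8417, q_5 = 2*83 + 8 = 174.
  i=6: a_6=1, p_6 = 1*8417 + 4015 = 12432, q_6 = 1*174 + 83 = 257.
  i=7: a_7=2, p_7 = 2*12432 + 8417 = 33281, q_7 = 2*257 + 174 = 688.
Check: 33281^2 - 2340*688^2 = 1107624961 - 1107624960 = 1, so (x, y) = (33281, 688) solves the equation, and by the theorem it is the least positive solution.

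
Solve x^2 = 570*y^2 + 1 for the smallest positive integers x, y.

First expand sqrt(570) as a continued fraction. With x_i = (sqrt(570) + m_i)/d_i and (m_0, d_0) = (0, 1): a_0 = floor(sqrt(570)) = 23, since 23^2 = 529 <= 570 < 576 = 24^2.
Iterate m_{i+1} = d_i*a_i - m_i, d_{i+1} = (570 - m_{i+1}^2)/d_i, a_{i+1} = floor((a_0 + m_{i+1})/d_{i+1}):
  m_1 = 1*23 - 0 = 23, d_1 = (570 - 23^2)/1 = 41/1 = 41, a_1 = floor((23 + 23)/41) = 1.
  m_2 = 41*1 - 23 = 18, d_2 = (570 - 18^2)/41 = 246/41 = 6, a_2 = floor((23 + 18)/6) = 6.
  m_3 = 6*6 - 18 = 18, d_3 = (570 - 18^2)/6 = 246/6 = 41, a_3 = floor((23 + 18)/41) = 1.
  m_4 = 41*1 - 18 = 23, d_4 = (570 - 23^2)/41 = 41/41 = 1, a_4 = floor((23 + 23)/1) = 46.
  m_5 = 1*46 - 23 = 23, d_5 = (570 - 23^2)/1 = 41/1 = 41: (m_5, d_5) = (m_1, d_1) = (23, 41), so from here the quotients repeat a_1, ..., a_4; the period length is 4.
So sqrt(570) = [23; (1, 6, 1, 46)] with period length k = 4.
k is even, so the fundamental solution of x^2 - 570y^2 = 1 is (p_{k-1}, q_{k-1}) = (p_3, q_3); compute convergents through index 3.
Convergents (p_i = a_i*p_{i-1} + p_{i-2}, q_i = a_i*q_{i-1} + q_{i-2} with p_{-2}=0, p_{-1}=1, q_{-2}=1, q_{-1}=0):
  i=0: a_0=23, p_0 = 23*1 + 0 = 23, q_0 = 23*0 + 1 = 1.
  i=1: a_1=1, p_1 = 1*23 + 1 = 24, q_1 = 1*1 + 0 = 1.
  i=2: a_2=6, p_2 = 6*24 + 23 = 167, q_2 = 6*1 + 1 = 7.
  i=3: a_3=1, p_3 = 1*167 + 24 = 191, q_3 = 1*7 + 1 = 8.
Check: 191^2 - 570*8^2 = 36481 - 36480 = 1, so (x, y) = (191, 8) solves the equation, and by the theorem it is the least positive solution.

(x, y) = (191, 8)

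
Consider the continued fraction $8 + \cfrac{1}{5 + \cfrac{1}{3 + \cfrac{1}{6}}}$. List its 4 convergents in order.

8/1, 41/5, 131/16, 827/101

Using the convergent recurrence p_i = a_i*p_{i-1} + p_{i-2}, q_i = a_i*q_{i-1} + q_{i-2} with p_{-2}=0, p_{-1}=1, q_{-2}=1, q_{-1}=0:
  i=0: a_0=8, p_0 = 8*1 + 0 = 8, q_0 = 8*0 + 1 = 1.
  i=1: a_1=5, p_1 = 5*8 + 1 = 41, q_1 = 5*1 + 0 = 5.
  i=2: a_2=3, p_2 = 3*41 + 8 = 131, q_2 = 3*5 + 1 = 16.
  i=3: a_3=6, p_3 = 6*131 + 41 = 827, q_3 = 6*16 + 5 = 101.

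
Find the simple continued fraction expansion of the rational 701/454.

Run the Euclidean algorithm on 701 and 454; the successive quotients are the partial quotients a_0, a_1, ... (each step inverts the fractional part left over by the previous one):
  701 = 1*454 + 247, so a_0 = 1.
  454 = 1*247 + 207, so a_1 = 1.
  247 = 1*207 + 40, so a_2 = 1.
  207 = 5*40 + 7, so a_3 = 5.
  40 = 5*7 + 5, so a_4 = 5.
  7 = 1*5 + 2, so a_5 = 1.
  5 = 2*2 + 1, so a_6 = 2.
  2 = 2*1 + 0, so a_7 = 2.
The remainder reaches 0 after 8 divisions, so the expansion has 8 partial quotients, read off in order.

[1; 1, 1, 5, 5, 1, 2, 2]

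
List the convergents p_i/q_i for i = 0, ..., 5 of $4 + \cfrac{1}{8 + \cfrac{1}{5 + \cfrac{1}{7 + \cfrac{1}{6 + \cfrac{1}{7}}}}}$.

Using the convergent recurrence p_i = a_i*p_{i-1} + p_{i-2}, q_i = a_i*q_{i-1} + q_{i-2} with p_{-2}=0, p_{-1}=1, q_{-2}=1, q_{-1}=0:
  i=0: a_0=4, p_0 = 4*1 + 0 = 4, q_0 = 4*0 + 1 = 1.
  i=1: a_1=8, p_1 = 8*4 + 1 = 33, q_1 = 8*1 + 0 = 8.
  i=2: a_2=5, p_2 = 5*33 + 4 = 169, q_2 = 5*8 + 1 = 41.
  i=3: a_3=7, p_3 = 7*169 + 33 = 1216, q_3 = 7*41 + 8 = 295.
  i=4: a_4=6, p_4 = 6*1216 + 169 = 7465, q_4 = 6*295 + 41 = 1811.
  i=5: a_5=7, p_5 = 7*7465 + 1216 = 53471, q_5 = 7*1811 + 295 = 12972.

4/1, 33/8, 169/41, 1216/295, 7465/1811, 53471/12972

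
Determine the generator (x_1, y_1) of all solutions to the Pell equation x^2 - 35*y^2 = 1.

First expand sqrt(35) as a continued fraction. With x_i = (sqrt(35) + m_i)/d_i and (m_0, d_0) = (0, 1): a_0 = floor(sqrt(35)) = 5, since 5^2 = 25 <= 35 < 36 = 6^2.
Iterate m_{i+1} = d_i*a_i - m_i, d_{i+1} = (35 - m_{i+1}^2)/d_i, a_{i+1} = floor((a_0 + m_{i+1})/d_{i+1}):
  m_1 = 1*5 - 0 = 5, d_1 = (35 - 5^2)/1 = 10/1 = 10, a_1 = floor((5 + 5)/10) = 1.
  m_2 = 10*1 - 5 = 5, d_2 = (35 - 5^2)/10 = 10/10 = 1, a_2 = floor((5 + 5)/1) = 10.
  m_3 = 1*10 - 5 = 5, d_3 = (35 - 5^2)/1 = 10/1 = 10: (m_3, d_3) = (m_1, d_1) = (5, 10), so from here the quotients repeat a_1, a_2; the period length is 2.
So sqrt(35) = [5; (1, 10)] with period length k = 2.
k is even, so the fundamental solution of x^2 - 35y^2 = 1 is (p_{k-1}, q_{k-1}) = (p_1, q_1); compute convergents through index 1.
Convergents (p_i = a_i*p_{i-1} + p_{i-2}, q_i = a_i*q_{i-1} + q_{i-2} with p_{-2}=0, p_{-1}=1, q_{-2}=1, q_{-1}=0):
  i=0: a_0=5, p_0 = 5*1 + 0 = 5, q_0 = 5*0 + 1 = 1.
  i=1: a_1=1, p_1 = 1*5 + 1 = 6, q_1 = 1*1 + 0 = 1.
Check: 6^2 - 35*1^2 = 36 - 35 = 1, so (x, y) = (6, 1) solves the equation, and by the theorem it is the least positive solution.

(x, y) = (6, 1)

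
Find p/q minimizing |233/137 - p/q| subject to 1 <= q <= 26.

Expand x = 233/137 as a continued fraction with the Euclidean algorithm:
  233 = 1*137 + 96, so a_0 = 1.
  137 = 1*96 + 41, so a_1 = 1.
  96 = 2*41 + 14, so a_2 = 2.
  41 = 2*14 + 13, so a_3 = 2.
  14 = 1*13 + 1, so a_4 = 1.
  13 = 13*1 + 0, so a_5 = 13.
so x = [1; 1, 2, 2, 1, 13].
Convergents (p_i = a_i*p_{i-1} + p_{i-2}, q_i = a_i*q_{i-1} + q_{i-2} with p_{-2}=0, p_{-1}=1, q_{-2}=1, q_{-1}=0), until the denominator exceeds 26:
  i=0: a_0=1, p_0 = 1*1 + 0 = 1, q_0 = 1*0 + 1 = 1.
  i=1: a_1=1, p_1 = 1*1 + 1 = 2, q_1 = 1*1 + 0 = 1.
  i=2: a_2=2, p_2 = 2*2 + 1 = 5, q_2 = 2*1 + 1 = 3.
  i=3: a_3=2, p_3 = 2*5 + 2 = 12, q_3 = 2*3 + 1 = 7.
  i=4: a_4=1, p_4 = 1*12 + 5 = 17, q_4 = 1*7 + 3 = 10.
  i=5: a_5=13, p_5 = 13*17 + 12 = 233, q_5 = 13*10 + 7 = 137.
q_5 = 137 > 26, so the last convergent with denominator <= 26 is p_4/q_4 = 17/10.
The closest fraction with denominator <= 26 is either p_4/q_4 or the intermediate fraction (k*p_4 + p_3)/(k*q_4 + q_3) with the largest k >= 1 whose denominator stays <= 26; these approach x as k grows, and every other convergent or intermediate fraction in range is farther away.
Largest k: floor((26 - q_3)/q_4) = floor((26 - 7)/10) = 1.
That gives (1*17 + 12)/(1*10 + 7) = 29/17.
Compare the errors: |x - 17/10| = |233*10 - 17*137|/(137*10) = 1/1370, and |x - 29/17| = |233*17 - 29*137|/(137*17) = 12/2329.
Cross-multiplying, 1*2329 = 2329 < 16440 = 12*1370, so 1/1370 is smaller: the convergent 17/10 is closer to x than 29/17.

17/10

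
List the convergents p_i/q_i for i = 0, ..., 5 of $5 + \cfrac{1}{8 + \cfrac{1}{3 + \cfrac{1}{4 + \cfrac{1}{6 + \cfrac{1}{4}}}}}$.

Using the convergent recurrence p_i = a_i*p_{i-1} + p_{i-2}, q_i = a_i*q_{i-1} + q_{i-2} with p_{-2}=0, p_{-1}=1, q_{-2}=1, q_{-1}=0:
  i=0: a_0=5, p_0 = 5*1 + 0 = 5, q_0 = 5*0 + 1 = 1.
  i=1: a_1=8, p_1 = 8*5 + 1 = 41, q_1 = 8*1 + 0 = 8.
  i=2: a_2=3, p_2 = 3*41 + 5 = 128, q_2 = 3*8 + 1 = 25.
  i=3: a_3=4, p_3 = 4*128 + 41 = 553, q_3 = 4*25 + 8 = 108.
  i=4: a_4=6, p_4 = 6*553 + 128 = 3446, q_4 = 6*108 + 25 = 673.
  i=5: a_5=4, p_5 = 4*3446 + 553 = 14337, q_5 = 4*673 + 108 = 2800.

5/1, 41/8, 128/25, 553/108, 3446/673, 14337/2800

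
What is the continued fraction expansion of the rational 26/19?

Run the Euclidean algorithm on 26 and 19; the successive quotients are the partial quotients a_0, a_1, ... (each step inverts the fractional part left over by the previous one):
  26 = 1*19 + 7, so a_0 = 1.
  19 = 2*7 + 5, so a_1 = 2.
  7 = 1*5 + 2, so a_2 = 1.
  5 = 2*2 + 1, so a_3 = 2.
  2 = 2*1 + 0, so a_4 = 2.
The remainder reaches 0 after 5 divisions, so the expansion has 5 partial quotients, read off in order.

[1; 2, 1, 2, 2]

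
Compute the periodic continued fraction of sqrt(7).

Write x_i = (sqrt(7) + m_i)/d_i with (m_0, d_0) = (0, 1). a_0 = floor(sqrt(7)) = 2, since 2^2 = 4 <= 7 < 9 = 3^2.
Iterate m_{i+1} = d_i*a_i - m_i, d_{i+1} = (7 - m_{i+1}^2)/d_i, a_{i+1} = floor((a_0 + m_{i+1})/d_{i+1}):
  m_1 = 1*2 - 0 = 2, d_1 = (7 - 2^2)/1 = 3/1 = 3, a_1 = floor((2 + 2)/3) = 1.
  m_2 = 3*1 - 2 = 1, d_2 = (7 - 1^2)/3 = 6/3 = 2, a_2 = floor((2 + 1)/2) = 1.
  m_3 = 2*1 - 1 = 1, d_3 = (7 - 1^2)/2 = 6/2 = 3, a_3 = floor((2 + 1)/3) = 1.
  m_4 = 3*1 - 1 = 2, d_4 = (7 - 2^2)/3 = 3/3 = 1, a_4 = floor((2 + 2)/1) = 4.
  m_5 = 1*4 - 2 = 2, d_5 = (7 - 2^2)/1 = 3/1 = 3: (m_5, d_5) = (m_1, d_1) = (2, 3), so from here the quotients repeat a_1, ..., a_4; the period length is 4.
Hence the expansion of sqrt(7) is a_0 = 2 followed by the repeating block 1, 1, 1, 4 (period 4).

[2; (1, 1, 1, 4)]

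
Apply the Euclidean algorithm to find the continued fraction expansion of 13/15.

Run the Euclidean algorithm on 13 and 15; the successive quotients are the partial quotients a_0, a_1, ... (each step inverts the fractional part left over by the previous one):
  13 = 0*15 + 13, so a_0 = 0.
  15 = 1*13 + 2, so a_1 = 1.
  13 = 6*2 + 1, so a_2 = 6.
  2 = 2*1 + 0, so a_3 = 2.
The remainder reaches 0 after 4 divisions, so the expansion has 4 partial quotients, read off in order.

[0; 1, 6, 2]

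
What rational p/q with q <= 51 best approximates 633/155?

49/12

Expand x = 633/155 as a continued fraction with the Euclidean algorithm:
  633 = 4*155 + 13, so a_0 = 4.
  155 = 11*13 + 12, so a_1 = 11.
  13 = 1*12 + 1, so a_2 = 1.
  12 = 12*1 + 0, so a_3 = 12.
so x = [4; 11, 1, 12].
Convergents (p_i = a_i*p_{i-1} + p_{i-2}, q_i = a_i*q_{i-1} + q_{i-2} with p_{-2}=0, p_{-1}=1, q_{-2}=1, q_{-1}=0), until the denominator exceeds 51:
  i=0: a_0=4, p_0 = 4*1 + 0 = 4, q_0 = 4*0 + 1 = 1.
  i=1: a_1=11, p_1 = 11*4 + 1 = 45, q_1 = 11*1 + 0 = 11.
  i=2: a_2=1, p_2 = 1*45 + 4 = 49, q_2 = 1*11 + 1 = 12.
  i=3: a_3=12, p_3 = 12*49 + 45 = 633, q_3 = 12*12 + 11 = 155.
q_3 = 155 > 51, so the last convergent with denominator <= 51 is p_2/q_2 = 49/12.
The closest fraction with denominator <= 51 is either p_2/q_2 or the intermediate fraction (k*p_2 + p_1)/(k*q_2 + q_1) with the largest k >= 1 whose denominator stays <= 51; these approach x as k grows, and every other convergent or intermediate fraction in range is farther away.
Largest k: floor((51 - q_1)/q_2) = floor((51 - 11)/12) = 3.
That gives (3*49 + 45)/(3*12 + 11) = 192/47.
Compare the errors: |x - 49/12| = |633*12 - 49*155|/(155*12) = 1/1860, and |x - 192/47| = |633*47 - 192*155|/(155*47) = 9/7285.
Cross-multiplying, 1*7285 = 7285 < 16740 = 9*1860, so 1/1860 is smaller: the convergent 49/12 is closer to x than 192/47.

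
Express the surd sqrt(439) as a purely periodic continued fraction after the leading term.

Write x_i = (sqrt(439) + m_i)/d_i with (m_0, d_0) = (0, 1). a_0 = floor(sqrt(439)) = 20, since 20^2 = 400 <= 439 < 441 = 21^2.
Iterate m_{i+1} = d_i*a_i - m_i, d_{i+1} = (439 - m_{i+1}^2)/d_i, a_{i+1} = floor((a_0 + m_{i+1})/d_{i+1}):
  m_1 = 1*20 - 0 = 20, d_1 = (439 - 20^2)/1 = 39/1 = 39, a_1 = floor((20 + 20)/39) = 1.
  m_2 = 39*1 - 20 = 19, d_2 = (439 - 19^2)/39 = 78/39 = 2, a_2 = floor((20 + 19)/2) = 19.
  m_3 = 2*19 - 19 = 19, d_3 = (439 - 19^2)/2 = 78/2 = 39, a_3 = floor((20 + 19)/39) = 1.
  m_4 = 39*1 - 19 = 20, d_4 = (439 - 20^2)/39 = 39/39 = 1, a_4 = floor((20 + 20)/1) = 40.
  m_5 = 1*40 - 20 = 20, d_5 = (439 - 20^2)/1 = 39/1 = 39: (m_5, d_5) = (m_1, d_1) = (20, 39), so from here the quotients repeat a_1, ..., a_4; the period length is 4.
Hence the expansion of sqrt(439) is a_0 = 20 followed by the repeating block 1, 19, 1, 40 (period 4).

[20; (1, 19, 1, 40)]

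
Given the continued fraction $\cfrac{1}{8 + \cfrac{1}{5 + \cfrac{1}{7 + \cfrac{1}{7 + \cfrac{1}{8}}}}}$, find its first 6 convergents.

0/1, 1/8, 5/41, 36/295, 257/2106, 2092/17143

Using the convergent recurrence p_i = a_i*p_{i-1} + p_{i-2}, q_i = a_i*q_{i-1} + q_{i-2} with p_{-2}=0, p_{-1}=1, q_{-2}=1, q_{-1}=0:
  i=0: a_0=0, p_0 = 0*1 + 0 = 0, q_0 = 0*0 + 1 = 1.
  i=1: a_1=8, p_1 = 8*0 + 1 = 1, q_1 = 8*1 + 0 = 8.
  i=2: a_2=5, p_2 = 5*1 + 0 = 5, q_2 = 5*8 + 1 = 41.
  i=3: a_3=7, p_3 = 7*5 + 1 = 36, q_3 = 7*41 + 8 = 295.
  i=4: a_4=7, p_4 = 7*36 + 5 = 257, q_4 = 7*295 + 41 = 2106.
  i=5: a_5=8, p_5 = 8*257 + 36 = 2092, q_5 = 8*2106 + 295 = 17143.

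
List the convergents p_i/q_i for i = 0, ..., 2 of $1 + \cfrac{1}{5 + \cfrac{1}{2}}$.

1/1, 6/5, 13/11

Using the convergent recurrence p_i = a_i*p_{i-1} + p_{i-2}, q_i = a_i*q_{i-1} + q_{i-2} with p_{-2}=0, p_{-1}=1, q_{-2}=1, q_{-1}=0:
  i=0: a_0=1, p_0 = 1*1 + 0 = 1, q_0 = 1*0 + 1 = 1.
  i=1: a_1=5, p_1 = 5*1 + 1 = 6, q_1 = 5*1 + 0 = 5.
  i=2: a_2=2, p_2 = 2*6 + 1 = 13, q_2 = 2*5 + 1 = 11.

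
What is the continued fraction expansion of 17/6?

Run the Euclidean algorithm on 17 and 6; the successive quotients are the partial quotients a_0, a_1, ... (each step inverts the fractional part left over by the previous one):
  17 = 2*6 + 5, so a_0 = 2.
  6 = 1*5 + 1, so a_1 = 1.
  5 = 5*1 + 0, so a_2 = 5.
The remainder reaches 0 after 3 divisions, so the expansion has 3 partial quotients, read off in order.

[2; 1, 5]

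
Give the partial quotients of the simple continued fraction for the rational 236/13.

Run the Euclidean algorithm on 236 and 13; the successive quotients are the partial quotients a_0, a_1, ... (each step inverts the fractional part left over by the previous one):
  236 = 18*13 + 2, so a_0 = 18.
  13 = 6*2 + 1, so a_1 = 6.
  2 = 2*1 + 0, so a_2 = 2.
The remainder reaches 0 after 3 divisions, so the expansion has 3 partial quotients, read off in order.

[18; 6, 2]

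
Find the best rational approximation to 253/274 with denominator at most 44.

12/13

Expand x = 253/274 as a continued fraction with the Euclidean algorithm:
  253 = 0*274 + 253, so a_0 = 0.
  274 = 1*253 + 21, so a_1 = 1.
  253 = 12*21 + 1, so a_2 = 12.
  21 = 21*1 + 0, so a_3 = 21.
so x = [0; 1, 12, 21].
Convergents (p_i = a_i*p_{i-1} + p_{i-2}, q_i = a_i*q_{i-1} + q_{i-2} with p_{-2}=0, p_{-1}=1, q_{-2}=1, q_{-1}=0), until the denominator exceeds 44:
  i=0: a_0=0, p_0 = 0*1 + 0 = 0, q_0 = 0*0 + 1 = 1.
  i=1: a_1=1, p_1 = 1*0 + 1 = 1, q_1 = 1*1 + 0 = 1.
  i=2: a_2=12, p_2 = 12*1 + 0 = 12, q_2 = 12*1 + 1 = 13.
  i=3: a_3=21, p_3 = 21*12 + 1 = 253, q_3 = 21*13 + 1 = 274.
q_3 = 274 > 44, so the last convergent with denominator <= 44 is p_2/q_2 = 12/13.
The closest fraction with denominator <= 44 is either p_2/q_2 or the intermediate fraction (k*p_2 + p_1)/(k*q_2 + q_1) with the largest k >= 1 whose denominator stays <= 44; these approach x as k grows, and every other convergent or intermediate fraction in range is farther away.
Largest k: floor((44 - q_1)/q_2) = floor((44 - 1)/13) = 3.
That gives (3*12 + 1)/(3*13 + 1) = 37/40.
Compare the errors: |x - 12/13| = |253*13 - 12*274|/(274*13) = 1/3562, and |x - 37/40| = |253*40 - 37*274|/(274*40) = 18/10960.
Cross-multiplying, 1*10960 = 10960 < 64116 = 18*3562, so 1/3562 is smaller: the convergent 12/13 is closer to x than 37/40.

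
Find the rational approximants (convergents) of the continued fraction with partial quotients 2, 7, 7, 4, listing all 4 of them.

Using the convergent recurrence p_i = a_i*p_{i-1} + p_{i-2}, q_i = a_i*q_{i-1} + q_{i-2} with p_{-2}=0, p_{-1}=1, q_{-2}=1, q_{-1}=0:
  i=0: a_0=2, p_0 = 2*1 + 0 = 2, q_0 = 2*0 + 1 = 1.
  i=1: a_1=7, p_1 = 7*2 + 1 = 15, q_1 = 7*1 + 0 = 7.
  i=2: a_2=7, p_2 = 7*15 + 2 = 107, q_2 = 7*7 + 1 = 50.
  i=3: a_3=4, p_3 = 4*107 + 15 = 443, q_3 = 4*50 + 7 = 207.

2/1, 15/7, 107/50, 443/207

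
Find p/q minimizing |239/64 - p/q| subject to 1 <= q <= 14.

Expand x = 239/64 as a continued fraction with the Euclidean algorithm:
  239 = 3*64 + 47, so a_0 = 3.
  64 = 1*47 + 17, so a_1 = 1.
  47 = 2*17 + 13, so a_2 = 2.
  17 = 1*13 + 4, so a_3 = 1.
  13 = 3*4 + 1, so a_4 = 3.
  4 = 4*1 + 0, so a_5 = 4.
so x = [3; 1, 2, 1, 3, 4].
Convergents (p_i = a_i*p_{i-1} + p_{i-2}, q_i = a_i*q_{i-1} + q_{i-2} with p_{-2}=0, p_{-1}=1, q_{-2}=1, q_{-1}=0), until the denominator exceeds 14:
  i=0: a_0=3, p_0 = 3*1 + 0 = 3, q_0 = 3*0 + 1 = 1.
  i=1: a_1=1, p_1 = 1*3 + 1 = 4, q_1 = 1*1 + 0 = 1.
  i=2: a_2=2, p_2 = 2*4 + 3 = 11, q_2 = 2*1 + 1 = 3.
  i=3: a_3=1, p_3 = 1*11 + 4 = 15, q_3 = 1*3 + 1 = 4.
  i=4: a_4=3, p_4 = 3*15 + 11 = 56, q_4 = 3*4 + 3 = 15.
q_4 = 15 > 14, so the last convergent with denominator <= 14 is p_3/q_3 = 15/4.
The closest fraction with denominator <= 14 is either p_3/q_3 or the intermediate fraction (k*p_3 + p_2)/(k*q_3 + q_2) with the largest k >= 1 whose denominator stays <= 14; these approach x as k grows, and every other convergent or intermediate fraction in range is farther away.
Largest k: floor((14 - q_2)/q_3) = floor((14 - 3)/4) = 2.
That gives (2*15 + 11)/(2*4 + 3) = 41/11.
Compare the errors: |x - 15/4| = |239*4 - 15*64|/(64*4) = 4/256, and |x - 41/11| = |239*11 - 41*64|/(64*11) = 5/704.
Cross-multiplying, 5*256 = 1280 < 2816 = 4*704, so 5/704 is smaller: the intermediate fraction 41/11 is closer to x than 15/4.

41/11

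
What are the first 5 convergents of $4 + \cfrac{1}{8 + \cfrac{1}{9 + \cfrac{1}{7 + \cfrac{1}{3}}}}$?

4/1, 33/8, 301/73, 2140/519, 6721/1630

Using the convergent recurrence p_i = a_i*p_{i-1} + p_{i-2}, q_i = a_i*q_{i-1} + q_{i-2} with p_{-2}=0, p_{-1}=1, q_{-2}=1, q_{-1}=0:
  i=0: a_0=4, p_0 = 4*1 + 0 = 4, q_0 = 4*0 + 1 = 1.
  i=1: a_1=8, p_1 = 8*4 + 1 = 33, q_1 = 8*1 + 0 = 8.
  i=2: a_2=9, p_2 = 9*33 + 4 = 301, q_2 = 9*8 + 1 = 73.
  i=3: a_3=7, p_3 = 7*301 + 33 = 2140, q_3 = 7*73 + 8 = 519.
  i=4: a_4=3, p_4 = 3*2140 + 301 = 6721, q_4 = 3*519 + 73 = 1630.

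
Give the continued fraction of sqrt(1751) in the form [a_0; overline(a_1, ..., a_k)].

[41; overline(1, 5, 2, 4, 2, 5, 1, 82)]

Write x_i = (sqrt(1751) + m_i)/d_i with (m_0, d_0) = (0, 1). a_0 = floor(sqrt(1751)) = 41, since 41^2 = 1681 <= 1751 < 1764 = 42^2.
Iterate m_{i+1} = d_i*a_i - m_i, d_{i+1} = (1751 - m_{i+1}^2)/d_i, a_{i+1} = floor((a_0 + m_{i+1})/d_{i+1}):
  m_1 = 1*41 - 0 = 41, d_1 = (1751 - 41^2)/1 = 70/1 = 70, a_1 = floor((41 + 41)/70) = 1.
  m_2 = 70*1 - 41 = 29, d_2 = (1751 - 29^2)/70 = 910/70 = 13, a_2 = floor((41 + 29)/13) = 5.
  m_3 = 13*5 - 29 = 36, d_3 = (1751 - 36^2)/13 = 455/13 = 35, a_3 = floor((41 + 36)/35) = 2.
  m_4 = 35*2 - 36 = 34, d_4 = (1751 - 34^2)/35 = 595/35 = 17, a_4 = floor((41 + 34)/17) = 4.
  m_5 = 17*4 - 34 = 34, d_5 = (1751 - 34^2)/17 = 595/17 = 35, a_5 = floor((41 + 34)/35) = 2.
  m_6 = 35*2 - 34 = 36, d_6 = (1751 - 36^2)/35 = 455/35 = 13, a_6 = floor((41 + 36)/13) = 5.
  m_7 = 13*5 - 36 = 29, d_7 = (1751 - 29^2)/13 = 910/13 = 70, a_7 = floor((41 + 29)/70) = 1.
  m_8 = 70*1 - 29 = 41, d_8 = (1751 - 41^2)/70 = 70/70 = 1, a_8 = floor((41 + 41)/1) = 82.
  m_9 = 1*82 - 41 = 41, d_9 = (1751 - 41^2)/1 = 70/1 = 70: (m_9, d_9) = (m_1, d_1) = (41, 70), so from here the quotients repeat a_1, ..., a_8; the period length is 8.
Hence the expansion of sqrt(1751) is a_0 = 41 followed by the repeating block 1, 5, 2, 4, 2, 5, 1, 82 (period 8).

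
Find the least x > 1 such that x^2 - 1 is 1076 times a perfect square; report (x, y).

(x, y) = (13449, 410)

First expand sqrt(1076) as a continued fraction. With x_i = (sqrt(1076) + m_i)/d_i and (m_0, d_0) = (0, 1): a_0 = floor(sqrt(1076)) = 32, since 32^2 = 1024 <= 1076 < 1089 = 33^2.
Iterate m_{i+1} = d_i*a_i - m_i, d_{i+1} = (1076 - m_{i+1}^2)/d_i, a_{i+1} = floor((a_0 + m_{i+1})/d_{i+1}):
  m_1 = 1*32 - 0 = 32, d_1 = (1076 - 32^2)/1 = 52/1 = 52, a_1 = floor((32 + 32)/52) = 1.
  m_2 = 52*1 - 32 = 20, d_2 = (1076 - 20^2)/52 = 676/52 = 13, a_2 = floor((32 + 20)/13) = 4.
  m_3 = 13*4 - 20 = 32, d_3 = (1076 - 32^2)/13 = 52/13 = 4, a_3 = floor((32 + 32)/4) = 16.
  m_4 = 4*16 - 32 = 32, d_4 = (1076 - 32^2)/4 = 52/4 = 13, a_4 = floor((32 + 32)/13) = 4.
  m_5 = 13*4 - 32 = 20, d_5 = (1076 - 20^2)/13 = 676/13 = 52, a_5 = floor((32 + 20)/52) = 1.
  m_6 = 52*1 - 20 = 32, d_6 = (1076 - 32^2)/52 = 52/52 = 1, a_6 = floor((32 + 32)/1) = 64.
  m_7 = 1*64 - 32 = 32, d_7 = (1076 - 32^2)/1 = 52/1 = 52: (m_7, d_7) = (m_1, d_1) = (32, 52), so from here the quotients repeat a_1, ..., a_6; the period length is 6.
So sqrt(1076) = [32; (1, 4, 16, 4, 1, 64)] with period length k = 6.
k is even, so the fundamental solution of x^2 - 1076y^2 = 1 is (p_{k-1}, q_{k-1}) = (p_5, q_5); compute convergents through index 5.
Convergents (p_i = a_i*p_{i-1} + p_{i-2}, q_i = a_i*q_{i-1} + q_{i-2} with p_{-2}=0, p_{-1}=1, q_{-2}=1, q_{-1}=0):
  i=0: a_0=32, p_0 = 32*1 + 0 = 32, q_0 = 32*0 + 1 = 1.
  i=1: a_1=1, p_1 = 1*32 + 1 = 33, q_1 = 1*1 + 0 = 1.
  i=2: a_2=4, p_2 = 4*33 + 32 = 164, q_2 = 4*1 + 1 = 5.
  i=3: a_3=16, p_3 = 16*164 + 33 = 2657, q_3 = 16*5 + 1 = 81.
  i=4: a_4=4, p_4 = 4*2657 + 164 = 10792, q_4 = 4*81 + 5 = 329.
  i=5: a_5=1, p_5 = 1*10792 + 2657 = 13449, q_5 = 1*329 + 81 = 410.
Check: 13449^2 - 1076*410^2 = 180875601 - 180875600 = 1, so (x, y) = (13449, 410) solves the equation, and by the theorem it is the least positive solution.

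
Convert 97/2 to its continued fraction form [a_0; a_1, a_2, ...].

Run the Euclidean algorithm on 97 and 2; the successive quotients are the partial quotients a_0, a_1, ... (each step inverts the fractional part left over by the previous one):
  97 = 48*2 + 1, so a_0 = 48.
  2 = 2*1 + 0, so a_1 = 2.
The remainder reaches 0 after 2 divisions, so the expansion has 2 partial quotients, read off in order.

[48; 2]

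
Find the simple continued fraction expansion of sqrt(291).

Write x_i = (sqrt(291) + m_i)/d_i with (m_0, d_0) = (0, 1). a_0 = floor(sqrt(291)) = 17, since 17^2 = 289 <= 291 < 324 = 18^2.
Iterate m_{i+1} = d_i*a_i - m_i, d_{i+1} = (291 - m_{i+1}^2)/d_i, a_{i+1} = floor((a_0 + m_{i+1})/d_{i+1}):
  m_1 = 1*17 - 0 = 17, d_1 = (291 - 17^2)/1 = 2/1 = 2, a_1 = floor((17 + 17)/2) = 17.
  m_2 = 2*17 - 17 = 17, d_2 = (291 - 17^2)/2 = 2/2 = 1, a_2 = floor((17 + 17)/1) = 34.
  m_3 = 1*34 - 17 = 17, d_3 = (291 - 17^2)/1 = 2/1 = 2: (m_3, d_3) = (m_1, d_1) = (17, 2), so from here the quotients repeat a_1, a_2; the period length is 2.
Hence the expansion of sqrt(291) is a_0 = 17 followed by the repeating block 17, 34 (period 2).

[17; (17, 34)]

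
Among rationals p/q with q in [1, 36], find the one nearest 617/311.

71/36

Expand x = 617/311 as a continued fraction with the Euclidean algorithm:
  617 = 1*311 + 306, so a_0 = 1.
  311 = 1*306 + 5, so a_1 = 1.
  306 = 61*5 + 1, so a_2 = 61.
  5 = 5*1 + 0, so a_3 = 5.
so x = [1; 1, 61, 5].
Convergents (p_i = a_i*p_{i-1} + p_{i-2}, q_i = a_i*q_{i-1} + q_{i-2} with p_{-2}=0, p_{-1}=1, q_{-2}=1, q_{-1}=0), until the denominator exceeds 36:
  i=0: a_0=1, p_0 = 1*1 + 0 = 1, q_0 = 1*0 + 1 = 1.
  i=1: a_1=1, p_1 = 1*1 + 1 = 2, q_1 = 1*1 + 0 = 1.
  i=2: a_2=61, p_2 = 61*2 + 1 = 123, q_2 = 61*1 + 1 = 62.
q_2 = 62 > 36, so the last convergent with denominator <= 36 is p_1/q_1 = 2/1.
The closest fraction with denominator <= 36 is either p_1/q_1 or the intermediate fraction (k*p_1 + p_0)/(k*q_1 + q_0) with the largest k >= 1 whose denominator stays <= 36; these approach x as k grows, and every other convergent or intermediate fraction in range is farther away.
Largest k: floor((36 - q_0)/q_1) = floor((36 - 1)/1) = 35.
That gives (35*2 + 1)/(35*1 + 1) = 71/36.
Compare the errors: |x - 2/1| = |617*1 - 2*311|/(311*1) = 5/311, and |x - 71/36| = |617*36 - 71*311|/(311*36) = 131/11196.
Cross-multiplying, 131*311 = 40741 < 55980 = 5*11196, so 131/11196 is smaller: the intermediate fraction 71/36 is closer to x than 2/1.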